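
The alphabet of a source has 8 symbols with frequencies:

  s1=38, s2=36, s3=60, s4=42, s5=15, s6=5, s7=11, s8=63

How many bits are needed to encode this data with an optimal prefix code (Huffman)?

Greedily combine the two least-frequent nodes:
s6(5) + s7(11) → 16
s5(15) + 16 → 31
31 + s2(36) → 67
s1(38) + s4(42) → 80
s3(60) + s8(63) → 123
67 + 80 → 147
123 + 147 → 270
Total encoded bits = sum of merged weights = 16 + 31 + 67 + 80 + 123 + 147 + 270 = 734.

734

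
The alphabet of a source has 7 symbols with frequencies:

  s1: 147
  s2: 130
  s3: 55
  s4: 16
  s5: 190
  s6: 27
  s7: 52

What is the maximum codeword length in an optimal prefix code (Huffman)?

5

Merge the two lowest-weight nodes at each step:
combine s4(16), s6(27) → 43
combine 43, s7(52) → 95
combine s3(55), 95 → 150
combine s2(130), s1(147) → 277
combine 150, s5(190) → 340
combine 277, 340 → 617
The rarest symbols sit at the bottom; the longest codeword is 5 bits.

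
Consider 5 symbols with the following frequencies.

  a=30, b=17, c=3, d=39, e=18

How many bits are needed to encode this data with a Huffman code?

Build the Huffman tree bottom-up:
merge c(3) and b(17): 20
merge e(18) and 20: 38
merge a(30) and 38: 68
merge d(39) and 68: 107
The encoded length is the sum of every internal node's weight: 20 + 38 + 68 + 107 = 233 bits.

233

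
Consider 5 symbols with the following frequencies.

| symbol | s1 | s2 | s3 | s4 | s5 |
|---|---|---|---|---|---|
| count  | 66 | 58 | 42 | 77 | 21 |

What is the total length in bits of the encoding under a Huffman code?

Merge the two smallest weights repeatedly:
combine s5(21), s3(42) → 63
combine s2(58), 63 → 121
combine s1(66), s4(77) → 143
combine 121, 143 → 264
Each symbol's bit-cost is frequency × depth; summing gives 591 bits (equivalently 63 + 121 + 143 + 264).

591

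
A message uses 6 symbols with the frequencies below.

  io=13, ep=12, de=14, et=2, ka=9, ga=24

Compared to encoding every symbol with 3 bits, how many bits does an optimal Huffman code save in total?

Fixed-length: 3 bits × 74 symbols = 222 bits.
Huffman merges:
merge et(2) and ka(9): 11
merge 11 and ep(12): 23
merge io(13) and de(14): 27
merge 23 and ga(24): 47
merge 27 and 47: 74
Huffman total = 11 + 23 + 27 + 47 + 74 = 182 bits.
Saving = 222 − 182 = 40 bits.

40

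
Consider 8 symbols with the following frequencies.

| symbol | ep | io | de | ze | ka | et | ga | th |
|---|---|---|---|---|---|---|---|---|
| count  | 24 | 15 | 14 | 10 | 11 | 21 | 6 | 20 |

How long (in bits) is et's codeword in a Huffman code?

Repeatedly merge the two smallest:
ga(6) + ze(10) → 16
ka(11) + de(14) → 25
io(15) + 16 → 31
th(20) + et(21) → 41
ep(24) + 25 → 49
31 + 41 → 72
49 + 72 → 121
The subtree containing et is merged 3 times, so code length = 3.

3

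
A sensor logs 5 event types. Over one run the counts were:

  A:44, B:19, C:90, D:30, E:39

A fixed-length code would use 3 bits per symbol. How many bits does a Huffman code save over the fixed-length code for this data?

Fixed-length: 3 bits × 222 symbols = 666 bits.
Huffman merges:
B(19) + D(30) → 49
E(39) + A(44) → 83
49 + 83 → 132
C(90) + 132 → 222
Huffman total = 49 + 83 + 132 + 222 = 486 bits.
Saving = 666 − 486 = 180 bits.

180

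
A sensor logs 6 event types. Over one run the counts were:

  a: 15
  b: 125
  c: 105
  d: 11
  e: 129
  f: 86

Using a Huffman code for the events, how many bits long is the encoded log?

1080

Merge the two smallest weights repeatedly:
combine d(11), a(15) → 26
combine 26, f(86) → 112
combine c(105), 112 → 217
combine b(125), e(129) → 254
combine 217, 254 → 471
The encoded length is the sum of every internal node's weight: 26 + 112 + 217 + 254 + 471 = 1080 bits.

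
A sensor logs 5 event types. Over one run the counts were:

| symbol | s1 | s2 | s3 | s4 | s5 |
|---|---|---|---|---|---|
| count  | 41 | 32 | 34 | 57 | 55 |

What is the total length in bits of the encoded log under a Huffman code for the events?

504

Build the Huffman tree bottom-up:
merge s2(32) and s3(34): 66
merge s1(41) and s5(55): 96
merge s4(57) and 66: 123
merge 96 and 123: 219
The encoded length is the sum of every internal node's weight: 66 + 96 + 123 + 219 = 504 bits.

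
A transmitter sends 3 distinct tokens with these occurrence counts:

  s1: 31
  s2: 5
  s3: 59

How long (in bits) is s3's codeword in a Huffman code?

1

Build the tree from the bottom:
combine s2(5), s1(31) → 36
combine 36, s3(59) → 95
s3 is merged only at the final step, so code length = 1.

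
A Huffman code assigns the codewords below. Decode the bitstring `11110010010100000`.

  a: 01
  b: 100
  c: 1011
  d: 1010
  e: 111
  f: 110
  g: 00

Read left to right; each codeword is recognised as soon as it completes (prefix code):
  111→e | 100→b | 100→b | 1010→d | 00→g | 00→g
Decoded message: ebbdgg

ebbdgg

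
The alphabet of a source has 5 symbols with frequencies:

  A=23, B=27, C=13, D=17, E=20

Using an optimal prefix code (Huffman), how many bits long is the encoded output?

230

Build the Huffman tree bottom-up:
combine C(13), D(17) → 30
combine E(20), A(23) → 43
combine B(27), 30 → 57
combine 43, 57 → 100
Each symbol's bit-cost is frequency × depth; summing gives 230 bits (equivalently 30 + 43 + 57 + 100).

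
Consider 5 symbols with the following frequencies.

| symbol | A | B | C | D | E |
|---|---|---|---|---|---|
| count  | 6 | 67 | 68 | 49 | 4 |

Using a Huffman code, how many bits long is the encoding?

Merge the two smallest weights repeatedly:
merge E(4) and A(6): 10
merge 10 and D(49): 59
merge 59 and B(67): 126
merge C(68) and 126: 194
Total encoded bits = sum of merged weights = 10 + 59 + 126 + 194 = 389.

389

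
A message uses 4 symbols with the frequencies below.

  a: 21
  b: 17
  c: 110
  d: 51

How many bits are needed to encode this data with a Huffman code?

Build the Huffman tree bottom-up:
b(17) + a(21) → 38
38 + d(51) → 89
89 + c(110) → 199
Each symbol's bit-cost is frequency × depth; summing gives 326 bits (equivalently 38 + 89 + 199).

326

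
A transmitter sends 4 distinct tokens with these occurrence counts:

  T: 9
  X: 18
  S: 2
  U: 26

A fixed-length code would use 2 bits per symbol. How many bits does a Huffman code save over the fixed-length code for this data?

Fixed-length: 2 bits × 55 symbols = 110 bits.
Huffman merges:
merge S(2) and T(9): 11
merge 11 and X(18): 29
merge U(26) and 29: 55
Huffman total = 11 + 29 + 55 = 95 bits.
Saving = 110 − 95 = 15 bits.

15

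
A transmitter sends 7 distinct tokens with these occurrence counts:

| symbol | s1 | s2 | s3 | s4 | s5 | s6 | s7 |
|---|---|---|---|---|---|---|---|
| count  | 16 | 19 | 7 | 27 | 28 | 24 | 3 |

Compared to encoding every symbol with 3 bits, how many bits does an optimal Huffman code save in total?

Fixed-length: 3 bits × 124 symbols = 372 bits.
Huffman merges:
merge s7(3) and s3(7): 10
merge 10 and s1(16): 26
merge s2(19) and s6(24): 43
merge 26 and s4(27): 53
merge s5(28) and 43: 71
merge 53 and 71: 124
Huffman total = 10 + 26 + 43 + 53 + 71 + 124 = 327 bits.
Saving = 372 − 327 = 45 bits.

45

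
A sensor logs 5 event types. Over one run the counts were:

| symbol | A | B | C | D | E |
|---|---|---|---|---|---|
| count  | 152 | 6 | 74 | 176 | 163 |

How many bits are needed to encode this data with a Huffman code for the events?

Greedily combine the two least-frequent nodes:
combine B(6), C(74) → 80
combine 80, A(152) → 232
combine E(163), D(176) → 339
combine 232, 339 → 571
The encoded length is the sum of every internal node's weight: 80 + 232 + 339 + 571 = 1222 bits.

1222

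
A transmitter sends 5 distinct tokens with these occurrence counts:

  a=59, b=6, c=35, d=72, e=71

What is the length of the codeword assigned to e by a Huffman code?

2

Build the tree from the bottom:
b(6) + c(35) → 41
41 + a(59) → 100
e(71) + d(72) → 143
100 + 143 → 243
e's leaf is at depth 2, giving a 2-bit codeword.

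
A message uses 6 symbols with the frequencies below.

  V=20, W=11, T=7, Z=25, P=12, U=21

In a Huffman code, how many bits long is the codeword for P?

Huffman merges, smallest pair first:
merge T(7) and W(11): 18
merge P(12) and 18: 30
merge V(20) and U(21): 41
merge Z(25) and 30: 55
merge 41 and 55: 96
The subtree containing P is merged 3 times, so code length = 3.

3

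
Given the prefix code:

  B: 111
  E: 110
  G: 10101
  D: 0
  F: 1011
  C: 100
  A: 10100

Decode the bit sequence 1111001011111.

BCFB

Read left to right; each codeword is recognised as soon as it completes (prefix code):
  111→B | 100→C | 1011→F | 111→B
Decoded message: BCFB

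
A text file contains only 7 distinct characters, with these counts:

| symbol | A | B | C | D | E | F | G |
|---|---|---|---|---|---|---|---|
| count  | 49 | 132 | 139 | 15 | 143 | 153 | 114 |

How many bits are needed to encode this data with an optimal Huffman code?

2003

Greedily combine the two least-frequent nodes:
merge D(15) and A(49): 64
merge 64 and G(114): 178
merge B(132) and C(139): 271
merge E(143) and F(153): 296
merge 178 and 271: 449
merge 296 and 449: 745
Each symbol's bit-cost is frequency × depth; summing gives 2003 bits (equivalently 64 + 178 + 271 + 296 + 449 + 745).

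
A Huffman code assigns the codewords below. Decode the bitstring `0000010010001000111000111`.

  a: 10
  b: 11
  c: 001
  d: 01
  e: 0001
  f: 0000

fdceebeb

Read left to right; each codeword is recognised as soon as it completes (prefix code):
  0000→f | 01→d | 001→c | 0001→e | 0001→e | 11→b | 0001→e | 11→b
Decoded message: fdceebeb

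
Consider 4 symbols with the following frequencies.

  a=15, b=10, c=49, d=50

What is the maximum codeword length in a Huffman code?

3

Merge the two lowest-weight nodes at each step:
combine b(10), a(15) → 25
combine 25, c(49) → 74
combine d(50), 74 → 124
Maximum depth reached is 3.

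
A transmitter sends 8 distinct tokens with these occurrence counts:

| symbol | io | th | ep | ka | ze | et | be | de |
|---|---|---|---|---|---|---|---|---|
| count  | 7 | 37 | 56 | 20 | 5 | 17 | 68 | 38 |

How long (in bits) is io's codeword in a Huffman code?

5

Huffman merges, smallest pair first:
merge ze(5) and io(7): 12
merge 12 and et(17): 29
merge ka(20) and 29: 49
merge th(37) and de(38): 75
merge 49 and ep(56): 105
merge be(68) and 75: 143
merge 105 and 143: 248
The subtree containing io is merged 5 times, so code length = 5.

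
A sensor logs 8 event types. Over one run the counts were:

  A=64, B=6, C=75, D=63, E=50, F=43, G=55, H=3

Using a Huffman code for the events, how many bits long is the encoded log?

Merge the two smallest weights repeatedly:
merge H(3) and B(6): 9
merge 9 and F(43): 52
merge E(50) and 52: 102
merge G(55) and D(63): 118
merge A(64) and C(75): 139
merge 102 and 118: 220
merge 139 and 220: 359
Total encoded bits = sum of merged weights = 9 + 52 + 102 + 118 + 139 + 220 + 359 = 999.

999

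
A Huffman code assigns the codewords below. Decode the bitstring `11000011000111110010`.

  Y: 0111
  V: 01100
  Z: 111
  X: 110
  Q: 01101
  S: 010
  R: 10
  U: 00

Read left to right; each codeword is recognised as soon as it completes (prefix code):
  110→X | 00→U | 01100→V | 0111→Y | 110→X | 010→S
Decoded message: XUVYXS

XUVYXS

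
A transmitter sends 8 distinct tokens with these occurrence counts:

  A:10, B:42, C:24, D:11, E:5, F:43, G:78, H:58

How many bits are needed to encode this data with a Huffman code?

Merge the two smallest weights repeatedly:
merge E(5) and A(10): 15
merge D(11) and 15: 26
merge C(24) and 26: 50
merge B(42) and F(43): 85
merge 50 and H(58): 108
merge G(78) and 85: 163
merge 108 and 163: 271
The encoded length is the sum of every internal node's weight: 15 + 26 + 50 + 85 + 108 + 163 + 271 = 718 bits.

718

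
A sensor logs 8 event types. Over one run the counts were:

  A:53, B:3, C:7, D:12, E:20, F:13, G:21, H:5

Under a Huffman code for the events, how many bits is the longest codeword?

5

Merge the two lowest-weight nodes at each step:
B(3) + H(5) → 8
C(7) + 8 → 15
D(12) + F(13) → 25
15 + E(20) → 35
G(21) + 25 → 46
35 + 46 → 81
A(53) + 81 → 134
The first pair merged (B, H) ends up deepest, at depth 5.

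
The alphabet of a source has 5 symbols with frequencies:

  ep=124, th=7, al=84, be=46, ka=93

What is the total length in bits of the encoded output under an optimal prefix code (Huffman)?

Merge the two smallest weights repeatedly:
combine th(7), be(46) → 53
combine 53, al(84) → 137
combine ka(93), ep(124) → 217
combine 137, 217 → 354
Each symbol's bit-cost is frequency × depth; summing gives 761 bits (equivalently 53 + 137 + 217 + 354).

761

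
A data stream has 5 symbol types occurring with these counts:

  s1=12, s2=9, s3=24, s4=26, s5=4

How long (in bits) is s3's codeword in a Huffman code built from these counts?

2

Huffman merges, smallest pair first:
merge s5(4) and s2(9): 13
merge s1(12) and 13: 25
merge s3(24) and 25: 49
merge s4(26) and 49: 75
s3 sits 2 levels below the root, so its codeword is 2 bits.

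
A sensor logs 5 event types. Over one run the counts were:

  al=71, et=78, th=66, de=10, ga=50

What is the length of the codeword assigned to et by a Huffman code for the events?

Repeatedly merge the two smallest:
combine de(10), ga(50) → 60
combine 60, th(66) → 126
combine al(71), et(78) → 149
combine 126, 149 → 275
et's leaf is at depth 2, giving a 2-bit codeword.

2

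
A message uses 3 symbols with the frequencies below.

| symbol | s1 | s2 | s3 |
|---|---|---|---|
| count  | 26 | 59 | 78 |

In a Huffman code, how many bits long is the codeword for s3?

1

Build the tree from the bottom:
merge s1(26) and s2(59): 85
merge s3(78) and 85: 163
s3 is merged only at the final step, so code length = 1.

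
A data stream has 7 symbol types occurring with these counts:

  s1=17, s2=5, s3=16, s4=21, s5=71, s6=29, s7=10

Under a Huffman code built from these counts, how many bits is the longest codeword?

Merge the two lowest-weight nodes at each step:
s2(5) + s7(10) → 15
15 + s3(16) → 31
s1(17) + s4(21) → 38
s6(29) + 31 → 60
38 + 60 → 98
s5(71) + 98 → 169
The rarest symbols sit at the bottom; the longest codeword is 5 bits.

5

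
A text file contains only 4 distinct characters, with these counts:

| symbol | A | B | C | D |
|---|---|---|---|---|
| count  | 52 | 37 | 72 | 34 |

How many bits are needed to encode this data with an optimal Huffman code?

Merge the two smallest weights repeatedly:
merge D(34) and B(37): 71
merge A(52) and 71: 123
merge C(72) and 123: 195
Total encoded bits = sum of merged weights = 71 + 123 + 195 = 389.

389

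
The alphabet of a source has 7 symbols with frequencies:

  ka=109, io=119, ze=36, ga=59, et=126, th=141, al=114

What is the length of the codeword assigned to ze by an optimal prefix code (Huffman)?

Build the tree from the bottom:
combine ze(36), ga(59) → 95
combine 95, ka(109) → 204
combine al(114), io(119) → 233
combine et(126), th(141) → 267
combine 204, 233 → 437
combine 267, 437 → 704
The subtree containing ze is merged 4 times, so code length = 4.

4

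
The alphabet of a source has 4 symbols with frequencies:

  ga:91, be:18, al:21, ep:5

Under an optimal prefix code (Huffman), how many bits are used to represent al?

2

Repeatedly merge the two smallest:
merge ep(5) and be(18): 23
merge al(21) and 23: 44
merge 44 and ga(91): 135
al's leaf is at depth 2, giving a 2-bit codeword.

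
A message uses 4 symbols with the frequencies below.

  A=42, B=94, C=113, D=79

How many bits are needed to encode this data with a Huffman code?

656

Greedily combine the two least-frequent nodes:
A(42) + D(79) → 121
B(94) + C(113) → 207
121 + 207 → 328
Each symbol's bit-cost is frequency × depth; summing gives 656 bits (equivalently 121 + 207 + 328).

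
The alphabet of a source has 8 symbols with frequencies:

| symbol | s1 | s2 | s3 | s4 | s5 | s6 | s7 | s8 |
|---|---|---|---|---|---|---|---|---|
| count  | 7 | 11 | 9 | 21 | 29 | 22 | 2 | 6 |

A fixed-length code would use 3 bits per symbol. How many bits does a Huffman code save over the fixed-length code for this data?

29

Fixed-length: 3 bits × 107 symbols = 321 bits.
Huffman merges:
merge s7(2) and s8(6): 8
merge s1(7) and 8: 15
merge s3(9) and s2(11): 20
merge 15 and 20: 35
merge s4(21) and s6(22): 43
merge s5(29) and 35: 64
merge 43 and 64: 107
Huffman total = 8 + 15 + 20 + 35 + 43 + 64 + 107 = 292 bits.
Saving = 321 − 292 = 29 bits.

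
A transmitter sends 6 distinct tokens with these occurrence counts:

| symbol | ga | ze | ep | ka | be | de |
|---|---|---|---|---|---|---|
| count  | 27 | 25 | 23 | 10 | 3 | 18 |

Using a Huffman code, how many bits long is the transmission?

256

Merge the two smallest weights repeatedly:
combine be(3), ka(10) → 13
combine 13, de(18) → 31
combine ep(23), ze(25) → 48
combine ga(27), 31 → 58
combine 48, 58 → 106
The encoded length is the sum of every internal node's weight: 13 + 31 + 48 + 58 + 106 = 256 bits.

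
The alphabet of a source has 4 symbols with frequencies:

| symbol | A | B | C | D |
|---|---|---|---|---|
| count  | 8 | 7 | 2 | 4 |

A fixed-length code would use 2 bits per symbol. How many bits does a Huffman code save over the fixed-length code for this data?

Fixed-length: 2 bits × 21 symbols = 42 bits.
Huffman merges:
combine C(2), D(4) → 6
combine 6, B(7) → 13
combine A(8), 13 → 21
Huffman total = 6 + 13 + 21 = 40 bits.
Saving = 42 − 40 = 2 bits.

2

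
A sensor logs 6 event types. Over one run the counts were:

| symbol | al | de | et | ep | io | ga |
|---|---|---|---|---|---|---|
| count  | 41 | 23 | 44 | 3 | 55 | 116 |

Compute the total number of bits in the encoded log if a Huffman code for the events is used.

Build the Huffman tree bottom-up:
combine ep(3), de(23) → 26
combine 26, al(41) → 67
combine et(44), io(55) → 99
combine 67, 99 → 166
combine ga(116), 166 → 282
The encoded length is the sum of every internal node's weight: 26 + 67 + 99 + 166 + 282 = 640 bits.

640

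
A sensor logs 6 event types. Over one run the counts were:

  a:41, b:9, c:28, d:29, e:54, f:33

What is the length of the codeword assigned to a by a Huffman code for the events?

Repeatedly merge the two smallest:
b(9) + c(28) → 37
d(29) + f(33) → 62
37 + a(41) → 78
e(54) + 62 → 116
78 + 116 → 194
a sits 2 levels below the root, so its codeword is 2 bits.

2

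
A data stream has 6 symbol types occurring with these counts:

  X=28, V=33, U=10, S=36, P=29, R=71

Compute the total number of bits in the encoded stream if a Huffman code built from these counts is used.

Build the Huffman tree bottom-up:
combine U(10), X(28) → 38
combine P(29), V(33) → 62
combine S(36), 38 → 74
combine 62, R(71) → 133
combine 74, 133 → 207
Each symbol's bit-cost is frequency × depth; summing gives 514 bits (equivalently 38 + 62 + 74 + 133 + 207).

514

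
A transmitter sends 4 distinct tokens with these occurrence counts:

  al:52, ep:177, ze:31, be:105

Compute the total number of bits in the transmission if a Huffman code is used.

Greedily combine the two least-frequent nodes:
combine ze(31), al(52) → 83
combine 83, be(105) → 188
combine ep(177), 188 → 365
Each symbol's bit-cost is frequency × depth; summing gives 636 bits (equivalently 83 + 188 + 365).

636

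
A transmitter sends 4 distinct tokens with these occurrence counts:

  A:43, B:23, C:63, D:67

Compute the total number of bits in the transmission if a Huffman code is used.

Greedily combine the two least-frequent nodes:
merge B(23) and A(43): 66
merge C(63) and 66: 129
merge D(67) and 129: 196
Each symbol's bit-cost is frequency × depth; summing gives 391 bits (equivalently 66 + 129 + 196).

391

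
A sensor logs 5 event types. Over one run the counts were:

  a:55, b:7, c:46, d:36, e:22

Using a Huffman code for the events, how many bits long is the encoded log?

Greedily combine the two least-frequent nodes:
merge b(7) and e(22): 29
merge 29 and d(36): 65
merge c(46) and a(55): 101
merge 65 and 101: 166
The encoded length is the sum of every internal node's weight: 29 + 65 + 101 + 166 = 361 bits.

361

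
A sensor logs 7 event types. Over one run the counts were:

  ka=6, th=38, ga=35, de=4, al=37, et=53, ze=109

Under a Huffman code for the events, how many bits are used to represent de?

5

Build the tree from the bottom:
combine de(4), ka(6) → 10
combine 10, ga(35) → 45
combine al(37), th(38) → 75
combine 45, et(53) → 98
combine 75, 98 → 173
combine ze(109), 173 → 282
de sits 5 levels below the root, so its codeword is 5 bits.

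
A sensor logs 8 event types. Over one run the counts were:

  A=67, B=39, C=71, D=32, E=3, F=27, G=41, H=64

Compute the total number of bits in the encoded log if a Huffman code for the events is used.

986

Merge the two smallest weights repeatedly:
combine E(3), F(27) → 30
combine 30, D(32) → 62
combine B(39), G(41) → 80
combine 62, H(64) → 126
combine A(67), C(71) → 138
combine 80, 126 → 206
combine 138, 206 → 344
The encoded length is the sum of every internal node's weight: 30 + 62 + 80 + 126 + 138 + 206 + 344 = 986 bits.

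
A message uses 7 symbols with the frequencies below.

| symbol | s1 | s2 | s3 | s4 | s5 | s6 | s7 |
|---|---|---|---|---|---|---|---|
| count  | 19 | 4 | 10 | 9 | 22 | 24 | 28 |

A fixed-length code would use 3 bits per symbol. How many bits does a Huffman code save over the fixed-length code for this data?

39

Fixed-length: 3 bits × 116 symbols = 348 bits.
Huffman merges:
combine s2(4), s4(9) → 13
combine s3(10), 13 → 23
combine s1(19), s5(22) → 41
combine 23, s6(24) → 47
combine s7(28), 41 → 69
combine 47, 69 → 116
Huffman total = 13 + 23 + 41 + 47 + 69 + 116 = 309 bits.
Saving = 348 − 309 = 39 bits.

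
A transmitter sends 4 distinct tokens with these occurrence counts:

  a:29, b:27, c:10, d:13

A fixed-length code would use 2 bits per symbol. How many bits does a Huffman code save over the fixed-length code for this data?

Fixed-length: 2 bits × 79 symbols = 158 bits.
Huffman merges:
combine c(10), d(13) → 23
combine 23, b(27) → 50
combine a(29), 50 → 79
Huffman total = 23 + 50 + 79 = 152 bits.
Saving = 158 − 152 = 6 bits.

6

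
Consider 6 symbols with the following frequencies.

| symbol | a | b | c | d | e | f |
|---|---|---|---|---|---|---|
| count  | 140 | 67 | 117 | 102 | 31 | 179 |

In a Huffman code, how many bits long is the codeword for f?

2

Repeatedly merge the two smallest:
e(31) + b(67) → 98
98 + d(102) → 200
c(117) + a(140) → 257
f(179) + 200 → 379
257 + 379 → 636
f's leaf is at depth 2, giving a 2-bit codeword.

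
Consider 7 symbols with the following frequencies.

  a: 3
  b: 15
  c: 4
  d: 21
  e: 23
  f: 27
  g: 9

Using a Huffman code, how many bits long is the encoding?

Greedily combine the two least-frequent nodes:
combine a(3), c(4) → 7
combine 7, g(9) → 16
combine b(15), 16 → 31
combine d(21), e(23) → 44
combine f(27), 31 → 58
combine 44, 58 → 102
Each symbol's bit-cost is frequency × depth; summing gives 258 bits (equivalently 7 + 16 + 31 + 44 + 58 + 102).

258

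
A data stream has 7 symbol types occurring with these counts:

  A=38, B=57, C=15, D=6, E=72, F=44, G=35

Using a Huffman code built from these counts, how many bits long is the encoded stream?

693

Build the Huffman tree bottom-up:
combine D(6), C(15) → 21
combine 21, G(35) → 56
combine A(38), F(44) → 82
combine 56, B(57) → 113
combine E(72), 82 → 154
combine 113, 154 → 267
Each symbol's bit-cost is frequency × depth; summing gives 693 bits (equivalently 21 + 56 + 82 + 113 + 154 + 267).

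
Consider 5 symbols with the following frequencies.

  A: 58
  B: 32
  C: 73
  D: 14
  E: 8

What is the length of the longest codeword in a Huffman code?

4

Merge the two lowest-weight nodes at each step:
E(8) + D(14) → 22
22 + B(32) → 54
54 + A(58) → 112
C(73) + 112 → 185
The rarest symbols sit at the bottom; the longest codeword is 4 bits.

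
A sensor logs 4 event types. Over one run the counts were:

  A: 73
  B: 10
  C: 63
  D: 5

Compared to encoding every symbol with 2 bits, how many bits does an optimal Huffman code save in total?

58

Fixed-length: 2 bits × 151 symbols = 302 bits.
Huffman merges:
combine D(5), B(10) → 15
combine 15, C(63) → 78
combine A(73), 78 → 151
Huffman total = 15 + 78 + 151 = 244 bits.
Saving = 302 − 244 = 58 bits.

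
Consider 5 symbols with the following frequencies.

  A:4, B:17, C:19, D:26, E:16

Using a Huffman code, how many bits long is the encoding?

184

Merge the two smallest weights repeatedly:
merge A(4) and E(16): 20
merge B(17) and C(19): 36
merge 20 and D(26): 46
merge 36 and 46: 82
Each symbol's bit-cost is frequency × depth; summing gives 184 bits (equivalently 20 + 36 + 46 + 82).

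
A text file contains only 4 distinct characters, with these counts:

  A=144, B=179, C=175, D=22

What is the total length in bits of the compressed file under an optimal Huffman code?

Merge the two smallest weights repeatedly:
combine D(22), A(144) → 166
combine 166, C(175) → 341
combine B(179), 341 → 520
The encoded length is the sum of every internal node's weight: 166 + 341 + 520 = 1027 bits.

1027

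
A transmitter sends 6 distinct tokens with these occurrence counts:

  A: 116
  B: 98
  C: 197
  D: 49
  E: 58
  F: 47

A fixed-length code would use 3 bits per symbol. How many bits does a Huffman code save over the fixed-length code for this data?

Fixed-length: 3 bits × 565 symbols = 1695 bits.
Huffman merges:
F(47) + D(49) → 96
E(58) + 96 → 154
B(98) + A(116) → 214
154 + C(197) → 351
214 + 351 → 565
Huffman total = 96 + 154 + 214 + 351 + 565 = 1380 bits.
Saving = 1695 − 1380 = 315 bits.

315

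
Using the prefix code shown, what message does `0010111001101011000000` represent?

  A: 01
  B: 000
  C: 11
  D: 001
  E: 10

Read left to right; each codeword is recognised as soon as it completes (prefix code):
  001→D | 01→A | 11→C | 001→D | 10→E | 10→E | 11→C | 000→B | 000→B
Decoded message: DACDEECBB

DACDEECBB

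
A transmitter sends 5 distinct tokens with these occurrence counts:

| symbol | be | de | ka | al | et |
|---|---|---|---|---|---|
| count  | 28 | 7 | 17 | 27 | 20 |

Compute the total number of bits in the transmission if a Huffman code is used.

Merge the two smallest weights repeatedly:
merge de(7) and ka(17): 24
merge et(20) and 24: 44
merge al(27) and be(28): 55
merge 44 and 55: 99
Total encoded bits = sum of merged weights = 24 + 44 + 55 + 99 = 222.

222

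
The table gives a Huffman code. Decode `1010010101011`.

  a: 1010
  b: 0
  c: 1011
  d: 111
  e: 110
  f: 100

abac

Read left to right; each codeword is recognised as soon as it completes (prefix code):
  1010→a | 0→b | 1010→a | 1011→c
Decoded message: abac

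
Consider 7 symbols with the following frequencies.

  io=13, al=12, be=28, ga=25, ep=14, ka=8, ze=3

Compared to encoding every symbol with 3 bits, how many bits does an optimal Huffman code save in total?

Fixed-length: 3 bits × 103 symbols = 309 bits.
Huffman merges:
ze(3) + ka(8) → 11
11 + al(12) → 23
io(13) + ep(14) → 27
23 + ga(25) → 48
27 + be(28) → 55
48 + 55 → 103
Huffman total = 11 + 23 + 27 + 48 + 55 + 103 = 267 bits.
Saving = 309 − 267 = 42 bits.

42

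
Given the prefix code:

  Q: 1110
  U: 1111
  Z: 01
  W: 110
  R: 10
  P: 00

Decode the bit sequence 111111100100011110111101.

Read left to right; each codeword is recognised as soon as it completes (prefix code):
  1111→U | 1110→Q | 01→Z | 00→P | 01→Z | 1110→Q | 1111→U | 01→Z
Decoded message: UQZPZQUZ

UQZPZQUZ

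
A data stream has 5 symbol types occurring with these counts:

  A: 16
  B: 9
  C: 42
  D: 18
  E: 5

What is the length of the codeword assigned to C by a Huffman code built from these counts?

1

Build the tree from the bottom:
E(5) + B(9) → 14
14 + A(16) → 30
D(18) + 30 → 48
C(42) + 48 → 90
C sits one level below the root: a 1-bit codeword.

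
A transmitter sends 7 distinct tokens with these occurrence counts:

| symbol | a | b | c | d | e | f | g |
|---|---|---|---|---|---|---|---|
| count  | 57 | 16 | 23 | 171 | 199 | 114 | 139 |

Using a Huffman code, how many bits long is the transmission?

1783

Build the Huffman tree bottom-up:
b(16) + c(23) → 39
39 + a(57) → 96
96 + f(114) → 210
g(139) + d(171) → 310
e(199) + 210 → 409
310 + 409 → 719
The encoded length is the sum of every internal node's weight: 39 + 96 + 210 + 310 + 409 + 719 = 1783 bits.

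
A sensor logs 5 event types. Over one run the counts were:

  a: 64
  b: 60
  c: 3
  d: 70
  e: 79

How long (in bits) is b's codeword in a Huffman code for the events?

Repeatedly merge the two smallest:
combine c(3), b(60) → 63
combine 63, a(64) → 127
combine d(70), e(79) → 149
combine 127, 149 → 276
b sits 3 levels below the root, so its codeword is 3 bits.

3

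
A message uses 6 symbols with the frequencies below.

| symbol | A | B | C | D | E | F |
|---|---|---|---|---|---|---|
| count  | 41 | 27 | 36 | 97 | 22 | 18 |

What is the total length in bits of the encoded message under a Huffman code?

569

Greedily combine the two least-frequent nodes:
merge F(18) and E(22): 40
merge B(27) and C(36): 63
merge 40 and A(41): 81
merge 63 and 81: 144
merge D(97) and 144: 241
Total encoded bits = sum of merged weights = 40 + 63 + 81 + 144 + 241 = 569.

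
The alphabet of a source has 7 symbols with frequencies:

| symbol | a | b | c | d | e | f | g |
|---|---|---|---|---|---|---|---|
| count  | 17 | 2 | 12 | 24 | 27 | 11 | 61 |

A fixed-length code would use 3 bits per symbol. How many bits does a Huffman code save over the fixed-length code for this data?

84

Fixed-length: 3 bits × 154 symbols = 462 bits.
Huffman merges:
combine b(2), f(11) → 13
combine c(12), 13 → 25
combine a(17), d(24) → 41
combine 25, e(27) → 52
combine 41, 52 → 93
combine g(61), 93 → 154
Huffman total = 13 + 25 + 41 + 52 + 93 + 154 = 378 bits.
Saving = 462 − 378 = 84 bits.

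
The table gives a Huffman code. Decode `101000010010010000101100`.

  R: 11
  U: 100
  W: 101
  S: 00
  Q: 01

WSSUUUSWU

Read left to right; each codeword is recognised as soon as it completes (prefix code):
  101→W | 00→S | 00→S | 100→U | 100→U | 100→U | 00→S | 101→W | 100→U
Decoded message: WSSUUUSWU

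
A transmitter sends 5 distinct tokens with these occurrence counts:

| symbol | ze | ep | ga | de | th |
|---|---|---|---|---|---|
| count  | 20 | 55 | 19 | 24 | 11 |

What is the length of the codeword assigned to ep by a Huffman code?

Huffman merges, smallest pair first:
merge th(11) and ga(19): 30
merge ze(20) and de(24): 44
merge 30 and 44: 74
merge ep(55) and 74: 129
ep sits one level below the root: a 1-bit codeword.

1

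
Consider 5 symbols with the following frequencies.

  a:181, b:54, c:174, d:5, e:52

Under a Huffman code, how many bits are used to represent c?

Huffman merges, smallest pair first:
combine d(5), e(52) → 57
combine b(54), 57 → 111
combine 111, c(174) → 285
combine a(181), 285 → 466
c sits 2 levels below the root, so its codeword is 2 bits.

2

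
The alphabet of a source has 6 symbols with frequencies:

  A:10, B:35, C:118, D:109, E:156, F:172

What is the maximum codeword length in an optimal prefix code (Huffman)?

4

Merge the two lowest-weight nodes at each step:
combine A(10), B(35) → 45
combine 45, D(109) → 154
combine C(118), 154 → 272
combine E(156), F(172) → 328
combine 272, 328 → 600
The first pair merged (A, B) ends up deepest, at depth 4.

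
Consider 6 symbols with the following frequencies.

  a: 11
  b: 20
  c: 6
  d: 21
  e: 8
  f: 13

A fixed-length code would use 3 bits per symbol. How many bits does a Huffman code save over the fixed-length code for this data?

41

Fixed-length: 3 bits × 79 symbols = 237 bits.
Huffman merges:
merge c(6) and e(8): 14
merge a(11) and f(13): 24
merge 14 and b(20): 34
merge d(21) and 24: 45
merge 34 and 45: 79
Huffman total = 14 + 24 + 34 + 45 + 79 = 196 bits.
Saving = 237 − 196 = 41 bits.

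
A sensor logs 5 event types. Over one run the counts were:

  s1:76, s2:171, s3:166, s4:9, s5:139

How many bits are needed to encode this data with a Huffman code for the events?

Greedily combine the two least-frequent nodes:
combine s4(9), s1(76) → 85
combine 85, s5(139) → 224
combine s3(166), s2(171) → 337
combine 224, 337 → 561
Each symbol's bit-cost is frequency × depth; summing gives 1207 bits (equivalently 85 + 224 + 337 + 561).

1207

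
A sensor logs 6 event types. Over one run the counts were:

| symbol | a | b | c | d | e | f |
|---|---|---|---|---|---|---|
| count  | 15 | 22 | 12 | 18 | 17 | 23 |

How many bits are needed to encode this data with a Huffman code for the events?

Build the Huffman tree bottom-up:
merge c(12) and a(15): 27
merge e(17) and d(18): 35
merge b(22) and f(23): 45
merge 27 and 35: 62
merge 45 and 62: 107
The encoded length is the sum of every internal node's weight: 27 + 35 + 45 + 62 + 107 = 276 bits.

276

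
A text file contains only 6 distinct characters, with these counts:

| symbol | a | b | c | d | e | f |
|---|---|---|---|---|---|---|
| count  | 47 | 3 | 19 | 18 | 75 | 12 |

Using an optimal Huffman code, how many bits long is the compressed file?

373

Greedily combine the two least-frequent nodes:
b(3) + f(12) → 15
15 + d(18) → 33
c(19) + 33 → 52
a(47) + 52 → 99
e(75) + 99 → 174
The encoded length is the sum of every internal node's weight: 15 + 33 + 52 + 99 + 174 = 373 bits.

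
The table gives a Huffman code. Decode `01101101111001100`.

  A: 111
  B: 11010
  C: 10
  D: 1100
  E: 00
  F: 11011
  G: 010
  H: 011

Read left to right; each codeword is recognised as soon as it completes (prefix code):
  011→H | 011→H | 011→H | 1100→D | 1100→D
Decoded message: HHHDD

HHHDD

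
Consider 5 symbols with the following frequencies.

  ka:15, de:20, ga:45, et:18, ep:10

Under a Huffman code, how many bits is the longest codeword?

3

Merge the two lowest-weight nodes at each step:
combine ep(10), ka(15) → 25
combine et(18), de(20) → 38
combine 25, 38 → 63
combine ga(45), 63 → 108
Maximum depth reached is 3.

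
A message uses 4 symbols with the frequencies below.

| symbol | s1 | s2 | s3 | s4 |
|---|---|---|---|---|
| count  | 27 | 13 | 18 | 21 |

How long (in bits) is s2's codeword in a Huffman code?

2

Build the tree from the bottom:
s2(13) + s3(18) → 31
s4(21) + s1(27) → 48
31 + 48 → 79
s2's leaf is at depth 2, giving a 2-bit codeword.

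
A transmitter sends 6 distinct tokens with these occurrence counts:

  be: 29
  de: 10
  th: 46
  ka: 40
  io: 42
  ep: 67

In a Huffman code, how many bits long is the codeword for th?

2

Repeatedly merge the two smallest:
merge de(10) and be(29): 39
merge 39 and ka(40): 79
merge io(42) and th(46): 88
merge ep(67) and 79: 146
merge 88 and 146: 234
th sits 2 levels below the root, so its codeword is 2 bits.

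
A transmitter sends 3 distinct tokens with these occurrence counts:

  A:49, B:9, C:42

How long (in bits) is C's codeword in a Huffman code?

2

Build the tree from the bottom:
combine B(9), C(42) → 51
combine A(49), 51 → 100
C's leaf is at depth 2, giving a 2-bit codeword.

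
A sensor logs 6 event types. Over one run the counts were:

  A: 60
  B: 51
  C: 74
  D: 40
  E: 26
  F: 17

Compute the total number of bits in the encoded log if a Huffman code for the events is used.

662

Greedily combine the two least-frequent nodes:
F(17) + E(26) → 43
D(40) + 43 → 83
B(51) + A(60) → 111
C(74) + 83 → 157
111 + 157 → 268
The encoded length is the sum of every internal node's weight: 43 + 83 + 111 + 157 + 268 = 662 bits.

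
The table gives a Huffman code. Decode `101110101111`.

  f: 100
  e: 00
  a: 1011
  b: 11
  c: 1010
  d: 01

Read left to right; each codeword is recognised as soon as it completes (prefix code):
  1011→a | 1010→c | 11→b | 11→b
Decoded message: acbb

acbb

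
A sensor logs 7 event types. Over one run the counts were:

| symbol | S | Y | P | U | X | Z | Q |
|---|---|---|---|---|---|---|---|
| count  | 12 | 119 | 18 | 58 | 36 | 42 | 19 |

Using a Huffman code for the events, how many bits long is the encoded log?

753

Greedily combine the two least-frequent nodes:
S(12) + P(18) → 30
Q(19) + 30 → 49
X(36) + Z(42) → 78
49 + U(58) → 107
78 + 107 → 185
Y(119) + 185 → 304
Each symbol's bit-cost is frequency × depth; summing gives 753 bits (equivalently 30 + 49 + 78 + 107 + 185 + 304).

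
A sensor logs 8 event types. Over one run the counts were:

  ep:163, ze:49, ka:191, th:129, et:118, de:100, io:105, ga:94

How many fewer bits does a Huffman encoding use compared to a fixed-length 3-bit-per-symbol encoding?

48

Fixed-length: 3 bits × 949 symbols = 2847 bits.
Huffman merges:
merge ze(49) and ga(94): 143
merge de(100) and io(105): 205
merge et(118) and th(129): 247
merge 143 and ep(163): 306
merge ka(191) and 205: 396
merge 247 and 306: 553
merge 396 and 553: 949
Huffman total = 143 + 205 + 247 + 306 + 396 + 553 + 949 = 2799 bits.
Saving = 2847 − 2799 = 48 bits.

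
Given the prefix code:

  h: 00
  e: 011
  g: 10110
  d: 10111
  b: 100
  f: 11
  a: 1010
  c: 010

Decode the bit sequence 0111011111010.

edfc

Read left to right; each codeword is recognised as soon as it completes (prefix code):
  011→e | 10111→d | 11→f | 010→c
Decoded message: edfc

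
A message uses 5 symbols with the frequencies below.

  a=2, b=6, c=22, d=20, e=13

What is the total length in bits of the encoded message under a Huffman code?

Merge the two smallest weights repeatedly:
merge a(2) and b(6): 8
merge 8 and e(13): 21
merge d(20) and 21: 41
merge c(22) and 41: 63
The encoded length is the sum of every internal node's weight: 8 + 21 + 41 + 63 = 133 bits.

133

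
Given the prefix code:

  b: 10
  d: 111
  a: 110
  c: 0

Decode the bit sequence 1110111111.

Read left to right; each codeword is recognised as soon as it completes (prefix code):
  111→d | 0→c | 111→d | 111→d
Decoded message: dcdd

dcdd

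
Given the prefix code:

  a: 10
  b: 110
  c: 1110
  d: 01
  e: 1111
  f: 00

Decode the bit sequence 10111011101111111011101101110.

Read left to right; each codeword is recognised as soon as it completes (prefix code):
  10→a | 1110→c | 1110→c | 1111→e | 1110→c | 1110→c | 110→b | 1110→c
Decoded message: acceccbc

acceccbc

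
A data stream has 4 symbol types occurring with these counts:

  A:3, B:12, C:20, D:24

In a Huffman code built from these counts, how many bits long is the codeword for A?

Huffman merges, smallest pair first:
combine A(3), B(12) → 15
combine 15, C(20) → 35
combine D(24), 35 → 59
A's leaf is at depth 3, giving a 3-bit codeword.

3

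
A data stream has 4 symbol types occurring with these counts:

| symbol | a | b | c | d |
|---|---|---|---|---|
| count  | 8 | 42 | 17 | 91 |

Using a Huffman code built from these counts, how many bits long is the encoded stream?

Build the Huffman tree bottom-up:
merge a(8) and c(17): 25
merge 25 and b(42): 67
merge 67 and d(91): 158
Total encoded bits = sum of merged weights = 25 + 67 + 158 = 250.

250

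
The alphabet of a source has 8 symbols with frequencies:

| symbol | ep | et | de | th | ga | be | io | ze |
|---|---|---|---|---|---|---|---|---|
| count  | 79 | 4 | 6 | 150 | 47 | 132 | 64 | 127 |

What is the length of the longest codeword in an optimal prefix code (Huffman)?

6

Merge the two lowest-weight nodes at each step:
et(4) + de(6) → 10
10 + ga(47) → 57
57 + io(64) → 121
ep(79) + 121 → 200
ze(127) + be(132) → 259
th(150) + 200 → 350
259 + 350 → 609
The rarest symbols sit at the bottom; the longest codeword is 6 bits.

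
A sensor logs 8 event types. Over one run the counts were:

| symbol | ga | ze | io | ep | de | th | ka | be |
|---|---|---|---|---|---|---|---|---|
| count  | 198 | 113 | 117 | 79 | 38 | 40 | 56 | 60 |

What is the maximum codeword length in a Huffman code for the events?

4

Merge the two lowest-weight nodes at each step:
de(38) + th(40) → 78
ka(56) + be(60) → 116
78 + ep(79) → 157
ze(113) + 116 → 229
io(117) + 157 → 274
ga(198) + 229 → 427
274 + 427 → 701
The first pair merged (de, th) ends up deepest, at depth 4.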